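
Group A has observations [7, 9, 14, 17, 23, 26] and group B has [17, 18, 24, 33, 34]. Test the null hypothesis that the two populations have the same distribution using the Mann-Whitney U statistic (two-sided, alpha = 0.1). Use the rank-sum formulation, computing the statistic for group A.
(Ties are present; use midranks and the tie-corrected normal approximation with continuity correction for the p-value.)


Step 1: Combine and sort all 11 observations; assign midranks.
sorted (value, group): (7,X), (9,X), (14,X), (17,X), (17,Y), (18,Y), (23,X), (24,Y), (26,X), (33,Y), (34,Y)
ranks: 7->1, 9->2, 14->3, 17->4.5, 17->4.5, 18->6, 23->7, 24->8, 26->9, 33->10, 34->11
Step 2: Rank sum for X: R1 = 1 + 2 + 3 + 4.5 + 7 + 9 = 26.5.
Step 3: U_X = R1 - n1(n1+1)/2 = 26.5 - 6*7/2 = 26.5 - 21 = 5.5.
       U_Y = n1*n2 - U_X = 30 - 5.5 = 24.5.
Step 4: Ties are present, so use the tie-corrected normal approximation (with continuity correction) for the p-value.
Step 5: p-value = 0.099576; compare to alpha = 0.1. reject H0.

U_X = 5.5, p = 0.099576, reject H0 at alpha = 0.1.


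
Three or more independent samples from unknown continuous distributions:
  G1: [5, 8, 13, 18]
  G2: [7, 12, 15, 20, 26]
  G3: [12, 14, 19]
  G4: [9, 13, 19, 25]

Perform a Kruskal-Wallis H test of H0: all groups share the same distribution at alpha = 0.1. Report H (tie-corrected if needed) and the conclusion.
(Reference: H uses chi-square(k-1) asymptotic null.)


Step 1: Combine all N = 16 observations and assign midranks.
sorted (value, group, rank): (5,G1,1), (7,G2,2), (8,G1,3), (9,G4,4), (12,G2,5.5), (12,G3,5.5), (13,G1,7.5), (13,G4,7.5), (14,G3,9), (15,G2,10), (18,G1,11), (19,G3,12.5), (19,G4,12.5), (20,G2,14), (25,G4,15), (26,G2,16)
Step 2: Sum ranks within each group.
R_1 = 22.5 (n_1 = 4)
R_2 = 47.5 (n_2 = 5)
R_3 = 27 (n_3 = 3)
R_4 = 39 (n_4 = 4)
Step 3: H = 12/(N(N+1)) * sum(R_i^2/n_i) - 3(N+1)
     = 12/(16*17) * (22.5^2/4 + 47.5^2/5 + 27^2/3 + 39^2/4) - 3*17
     = 0.044118 * 1201.06 - 51
     = 1.988051.
Step 4: Ties present; correction factor C = 1 - 18/(16^3 - 16) = 0.995588. Corrected H = 1.988051 / 0.995588 = 1.996861.
Step 5: Under H0, H ~ chi^2(3); p-value = 0.573058.
Step 6: alpha = 0.1. fail to reject H0.

H = 1.9969, df = 3, p = 0.573058, fail to reject H0.


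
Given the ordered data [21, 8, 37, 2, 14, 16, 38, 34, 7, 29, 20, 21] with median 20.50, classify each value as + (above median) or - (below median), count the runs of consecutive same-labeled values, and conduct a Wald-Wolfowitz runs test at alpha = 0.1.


Step 1: Compute median = 20.50; label A = above, B = below.
Labels in order: ABABBBAABABA  (n_A = 6, n_B = 6)
Step 2: Count runs R = 9.
Step 3: Under H0 (random ordering), E[R] = 2*n_A*n_B/(n_A+n_B) + 1 = 2*6*6/12 + 1 = 7.0000.
        Var[R] = 2*n_A*n_B*(2*n_A*n_B - n_A - n_B) / ((n_A+n_B)^2 * (n_A+n_B-1)) = 4320/1584 = 2.7273.
        SD[R] = 1.6514.
Step 4: Continuity-corrected z = (R - 0.5 - E[R]) / SD[R] = (9 - 0.5 - 7.0000) / 1.6514 = 0.9083.
Step 5: Two-sided p-value via normal approximation = 2*(1 - Phi(|z|)) = 0.363722.
Step 6: alpha = 0.1. fail to reject H0.

R = 9, z = 0.9083, p = 0.363722, fail to reject H0.


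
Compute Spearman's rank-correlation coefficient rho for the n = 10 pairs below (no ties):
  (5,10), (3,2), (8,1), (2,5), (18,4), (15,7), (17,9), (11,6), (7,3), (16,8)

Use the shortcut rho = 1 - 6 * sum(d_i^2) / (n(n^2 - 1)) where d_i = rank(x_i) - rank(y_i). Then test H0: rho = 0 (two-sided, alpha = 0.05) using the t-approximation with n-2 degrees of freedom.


Step 1: Rank x and y separately (midranks; no ties here).
rank(x): 5->3, 3->2, 8->5, 2->1, 18->10, 15->7, 17->9, 11->6, 7->4, 16->8
rank(y): 10->10, 2->2, 1->1, 5->5, 4->4, 7->7, 9->9, 6->6, 3->3, 8->8
Step 2: d_i = R_x(i) - R_y(i); compute d_i^2.
  (3-10)^2=49, (2-2)^2=0, (5-1)^2=16, (1-5)^2=16, (10-4)^2=36, (7-7)^2=0, (9-9)^2=0, (6-6)^2=0, (4-3)^2=1, (8-8)^2=0
sum(d^2) = 118.
Step 3: rho = 1 - 6*118 / (10*(10^2 - 1)) = 1 - 708/990 = 0.284848.
Step 4: Under H0, t = rho * sqrt((n-2)/(1-rho^2)) = 0.8405 ~ t(8).
Step 5: Two-sided p-value from the t-distribution with 8 df = 0.425038.
Step 6: alpha = 0.05. fail to reject H0.

rho = 0.2848, p = 0.425038, fail to reject H0 at alpha = 0.05.


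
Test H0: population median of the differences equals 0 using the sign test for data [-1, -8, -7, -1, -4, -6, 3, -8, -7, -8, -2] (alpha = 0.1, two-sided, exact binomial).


Step 1: Discard zero differences. Original n = 11; n_eff = number of nonzero differences = 11.
Nonzero differences (with sign): -1, -8, -7, -1, -4, -6, +3, -8, -7, -8, -2
Step 2: Count signs: positive = 1, negative = 10.
Step 3: Under H0: P(positive) = 0.5, so the number of positives S ~ Bin(11, 0.5).
Step 4: Two-sided exact p-value = sum of Bin(11,0.5) probabilities at or below the observed probability = 0.011719.
Step 5: alpha = 0.1. reject H0.

n_eff = 11, pos = 1, neg = 10, p = 0.011719, reject H0.


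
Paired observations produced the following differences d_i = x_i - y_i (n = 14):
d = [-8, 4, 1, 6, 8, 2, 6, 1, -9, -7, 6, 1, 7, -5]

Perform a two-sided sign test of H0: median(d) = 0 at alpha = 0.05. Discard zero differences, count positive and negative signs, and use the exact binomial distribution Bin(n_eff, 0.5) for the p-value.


Step 1: Discard zero differences. Original n = 14; n_eff = number of nonzero differences = 14.
Nonzero differences (with sign): -8, +4, +1, +6, +8, +2, +6, +1, -9, -7, +6, +1, +7, -5
Step 2: Count signs: positive = 10, negative = 4.
Step 3: Under H0: P(positive) = 0.5, so the number of positives S ~ Bin(14, 0.5).
Step 4: Two-sided exact p-value = sum of Bin(14,0.5) probabilities at or below the observed probability = 0.179565.
Step 5: alpha = 0.05. fail to reject H0.

n_eff = 14, pos = 10, neg = 4, p = 0.179565, fail to reject H0.


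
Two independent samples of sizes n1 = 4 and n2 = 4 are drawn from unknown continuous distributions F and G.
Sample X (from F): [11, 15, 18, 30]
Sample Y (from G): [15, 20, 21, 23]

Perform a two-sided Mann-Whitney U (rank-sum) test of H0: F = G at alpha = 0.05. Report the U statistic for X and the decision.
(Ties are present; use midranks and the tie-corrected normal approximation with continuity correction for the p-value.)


Step 1: Combine and sort all 8 observations; assign midranks.
sorted (value, group): (11,X), (15,X), (15,Y), (18,X), (20,Y), (21,Y), (23,Y), (30,X)
ranks: 11->1, 15->2.5, 15->2.5, 18->4, 20->5, 21->6, 23->7, 30->8
Step 2: Rank sum for X: R1 = 1 + 2.5 + 4 + 8 = 15.5.
Step 3: U_X = R1 - n1(n1+1)/2 = 15.5 - 4*5/2 = 15.5 - 10 = 5.5.
       U_Y = n1*n2 - U_X = 16 - 5.5 = 10.5.
Step 4: Ties are present, so use the tie-corrected normal approximation (with continuity correction) for the p-value.
Step 5: p-value = 0.561363; compare to alpha = 0.05. fail to reject H0.

U_X = 5.5, p = 0.561363, fail to reject H0 at alpha = 0.05.


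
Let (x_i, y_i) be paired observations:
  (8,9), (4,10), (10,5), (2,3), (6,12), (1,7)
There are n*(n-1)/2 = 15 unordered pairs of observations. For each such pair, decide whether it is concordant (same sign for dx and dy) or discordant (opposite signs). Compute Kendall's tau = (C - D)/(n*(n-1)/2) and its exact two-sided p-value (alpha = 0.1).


Step 1: Enumerate the 15 unordered pairs (i,j) with i<j and classify each by sign(x_j-x_i) * sign(y_j-y_i).
  (1,2):dx=-4,dy=+1->D; (1,3):dx=+2,dy=-4->D; (1,4):dx=-6,dy=-6->C; (1,5):dx=-2,dy=+3->D
  (1,6):dx=-7,dy=-2->C; (2,3):dx=+6,dy=-5->D; (2,4):dx=-2,dy=-7->C; (2,5):dx=+2,dy=+2->C
  (2,6):dx=-3,dy=-3->C; (3,4):dx=-8,dy=-2->C; (3,5):dx=-4,dy=+7->D; (3,6):dx=-9,dy=+2->D
  (4,5):dx=+4,dy=+9->C; (4,6):dx=-1,dy=+4->D; (5,6):dx=-5,dy=-5->C
Step 2: C = 8, D = 7, total pairs = 15.
Step 3: tau = (C - D)/(n(n-1)/2) = (8 - 7)/15 = 0.066667.
Step 4: Exact two-sided p-value (enumerate n! = 720 permutations of y under H0): p = 1.000000.
Step 5: alpha = 0.1. fail to reject H0.

tau_b = 0.0667 (C=8, D=7), p = 1.000000, fail to reject H0.


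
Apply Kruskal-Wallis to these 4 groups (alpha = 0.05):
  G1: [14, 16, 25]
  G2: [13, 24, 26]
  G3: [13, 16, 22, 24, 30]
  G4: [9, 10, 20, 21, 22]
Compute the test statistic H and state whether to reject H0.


Step 1: Combine all N = 16 observations and assign midranks.
sorted (value, group, rank): (9,G4,1), (10,G4,2), (13,G2,3.5), (13,G3,3.5), (14,G1,5), (16,G1,6.5), (16,G3,6.5), (20,G4,8), (21,G4,9), (22,G3,10.5), (22,G4,10.5), (24,G2,12.5), (24,G3,12.5), (25,G1,14), (26,G2,15), (30,G3,16)
Step 2: Sum ranks within each group.
R_1 = 25.5 (n_1 = 3)
R_2 = 31 (n_2 = 3)
R_3 = 49 (n_3 = 5)
R_4 = 30.5 (n_4 = 5)
Step 3: H = 12/(N(N+1)) * sum(R_i^2/n_i) - 3(N+1)
     = 12/(16*17) * (25.5^2/3 + 31^2/3 + 49^2/5 + 30.5^2/5) - 3*17
     = 0.044118 * 1203.33 - 51
     = 2.088235.
Step 4: Ties present; correction factor C = 1 - 24/(16^3 - 16) = 0.994118. Corrected H = 2.088235 / 0.994118 = 2.100592.
Step 5: Under H0, H ~ chi^2(3); p-value = 0.551793.
Step 6: alpha = 0.05. fail to reject H0.

H = 2.1006, df = 3, p = 0.551793, fail to reject H0.


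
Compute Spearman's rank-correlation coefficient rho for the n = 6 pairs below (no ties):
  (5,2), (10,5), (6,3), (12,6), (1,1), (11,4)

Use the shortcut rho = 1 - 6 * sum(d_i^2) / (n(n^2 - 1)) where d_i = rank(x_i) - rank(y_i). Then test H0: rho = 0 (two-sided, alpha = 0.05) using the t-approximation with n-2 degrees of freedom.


Step 1: Rank x and y separately (midranks; no ties here).
rank(x): 5->2, 10->4, 6->3, 12->6, 1->1, 11->5
rank(y): 2->2, 5->5, 3->3, 6->6, 1->1, 4->4
Step 2: d_i = R_x(i) - R_y(i); compute d_i^2.
  (2-2)^2=0, (4-5)^2=1, (3-3)^2=0, (6-6)^2=0, (1-1)^2=0, (5-4)^2=1
sum(d^2) = 2.
Step 3: rho = 1 - 6*2 / (6*(6^2 - 1)) = 1 - 12/210 = 0.942857.
Step 4: Under H0, t = rho * sqrt((n-2)/(1-rho^2)) = 5.6595 ~ t(4).
Step 5: Two-sided p-value from the t-distribution with 4 df = 0.004805.
Step 6: alpha = 0.05. reject H0.

rho = 0.9429, p = 0.004805, reject H0 at alpha = 0.05.


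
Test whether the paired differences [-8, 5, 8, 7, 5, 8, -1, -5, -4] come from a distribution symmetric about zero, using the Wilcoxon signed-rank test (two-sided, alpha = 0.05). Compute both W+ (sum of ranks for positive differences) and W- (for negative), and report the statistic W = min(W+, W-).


Step 1: Drop any zero differences (none here) and take |d_i|.
|d| = [8, 5, 8, 7, 5, 8, 1, 5, 4]
Step 2: Midrank |d_i| (ties get averaged ranks).
ranks: |8|->8, |5|->4, |8|->8, |7|->6, |5|->4, |8|->8, |1|->1, |5|->4, |4|->2
Step 3: Attach original signs; sum ranks with positive sign and with negative sign.
W+ = 4 + 8 + 6 + 4 + 8 = 30
W- = 8 + 1 + 4 + 2 = 15
(Check: W+ + W- = 45 should equal n(n+1)/2 = 45.)
Step 4: Test statistic W = min(W+, W-) = 15.
Step 5: Ties in |d|, so use the tie-corrected normal approximation.
        E[W] = n(n+1)/4 = 9*10/4 = 22.5.
        Tie groups: |d|=5 (t=3), |d|=8 (t=3); sum(t^3 - t) = 48.
        Var[W] = n(n+1)(2n+1)/24 - sum(t^3-t)/48 = 1710/24 - 48/48 = 70.25.
        z = (W - E[W]) / sqrt(Var[W]) = (15 - 22.5) / 8.3815 = -0.8948.
        Two-sided p = 2*Phi(z) = 0.370881.
Step 6: alpha = 0.05. fail to reject H0.

W+ = 30, W- = 15, W = min = 15, p = 0.370881, fail to reject H0.


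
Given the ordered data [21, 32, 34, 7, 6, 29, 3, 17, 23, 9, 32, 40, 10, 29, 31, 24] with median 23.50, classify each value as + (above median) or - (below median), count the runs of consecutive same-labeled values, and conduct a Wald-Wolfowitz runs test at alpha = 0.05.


Step 1: Compute median = 23.50; label A = above, B = below.
Labels in order: BAABBABBBBAABAAA  (n_A = 8, n_B = 8)
Step 2: Count runs R = 8.
Step 3: Under H0 (random ordering), E[R] = 2*n_A*n_B/(n_A+n_B) + 1 = 2*8*8/16 + 1 = 9.0000.
        Var[R] = 2*n_A*n_B*(2*n_A*n_B - n_A - n_B) / ((n_A+n_B)^2 * (n_A+n_B-1)) = 14336/3840 = 3.7333.
        SD[R] = 1.9322.
Step 4: Continuity-corrected z = (R + 0.5 - E[R]) / SD[R] = (8 + 0.5 - 9.0000) / 1.9322 = -0.2588.
Step 5: Two-sided p-value via normal approximation = 2*(1 - Phi(|z|)) = 0.795809.
Step 6: alpha = 0.05. fail to reject H0.

R = 8, z = -0.2588, p = 0.795809, fail to reject H0.


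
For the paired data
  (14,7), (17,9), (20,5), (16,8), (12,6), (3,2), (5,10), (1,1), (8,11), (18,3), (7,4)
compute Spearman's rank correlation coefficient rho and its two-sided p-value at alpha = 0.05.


Step 1: Rank x and y separately (midranks; no ties here).
rank(x): 14->7, 17->9, 20->11, 16->8, 12->6, 3->2, 5->3, 1->1, 8->5, 18->10, 7->4
rank(y): 7->7, 9->9, 5->5, 8->8, 6->6, 2->2, 10->10, 1->1, 11->11, 3->3, 4->4
Step 2: d_i = R_x(i) - R_y(i); compute d_i^2.
  (7-7)^2=0, (9-9)^2=0, (11-5)^2=36, (8-8)^2=0, (6-6)^2=0, (2-2)^2=0, (3-10)^2=49, (1-1)^2=0, (5-11)^2=36, (10-3)^2=49, (4-4)^2=0
sum(d^2) = 170.
Step 3: rho = 1 - 6*170 / (11*(11^2 - 1)) = 1 - 1020/1320 = 0.227273.
Step 4: Under H0, t = rho * sqrt((n-2)/(1-rho^2)) = 0.7001 ~ t(9).
Step 5: Two-sided p-value from the t-distribution with 9 df = 0.501536.
Step 6: alpha = 0.05. fail to reject H0.

rho = 0.2273, p = 0.501536, fail to reject H0 at alpha = 0.05.


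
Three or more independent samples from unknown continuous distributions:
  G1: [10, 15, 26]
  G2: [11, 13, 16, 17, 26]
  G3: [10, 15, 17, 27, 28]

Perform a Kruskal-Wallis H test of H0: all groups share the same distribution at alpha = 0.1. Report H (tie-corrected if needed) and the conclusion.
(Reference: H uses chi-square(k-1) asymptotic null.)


Step 1: Combine all N = 13 observations and assign midranks.
sorted (value, group, rank): (10,G1,1.5), (10,G3,1.5), (11,G2,3), (13,G2,4), (15,G1,5.5), (15,G3,5.5), (16,G2,7), (17,G2,8.5), (17,G3,8.5), (26,G1,10.5), (26,G2,10.5), (27,G3,12), (28,G3,13)
Step 2: Sum ranks within each group.
R_1 = 17.5 (n_1 = 3)
R_2 = 33 (n_2 = 5)
R_3 = 40.5 (n_3 = 5)
Step 3: H = 12/(N(N+1)) * sum(R_i^2/n_i) - 3(N+1)
     = 12/(13*14) * (17.5^2/3 + 33^2/5 + 40.5^2/5) - 3*14
     = 0.065934 * 647.933 - 42
     = 0.720879.
Step 4: Ties present; correction factor C = 1 - 24/(13^3 - 13) = 0.989011. Corrected H = 0.720879 / 0.989011 = 0.728889.
Step 5: Under H0, H ~ chi^2(2); p-value = 0.694582.
Step 6: alpha = 0.1. fail to reject H0.

H = 0.7289, df = 2, p = 0.694582, fail to reject H0.


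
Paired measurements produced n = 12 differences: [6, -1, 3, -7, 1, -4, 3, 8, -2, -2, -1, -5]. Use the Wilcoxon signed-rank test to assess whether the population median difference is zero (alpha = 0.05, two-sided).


Step 1: Drop any zero differences (none here) and take |d_i|.
|d| = [6, 1, 3, 7, 1, 4, 3, 8, 2, 2, 1, 5]
Step 2: Midrank |d_i| (ties get averaged ranks).
ranks: |6|->10, |1|->2, |3|->6.5, |7|->11, |1|->2, |4|->8, |3|->6.5, |8|->12, |2|->4.5, |2|->4.5, |1|->2, |5|->9
Step 3: Attach original signs; sum ranks with positive sign and with negative sign.
W+ = 10 + 6.5 + 2 + 6.5 + 12 = 37
W- = 2 + 11 + 8 + 4.5 + 4.5 + 2 + 9 = 41
(Check: W+ + W- = 78 should equal n(n+1)/2 = 78.)
Step 4: Test statistic W = min(W+, W-) = 37.
Step 5: Ties in |d|, so use the tie-corrected normal approximation.
        E[W] = n(n+1)/4 = 12*13/4 = 39.
        Tie groups: |d|=1 (t=3), |d|=2 (t=2), |d|=3 (t=2); sum(t^3 - t) = 36.
        Var[W] = n(n+1)(2n+1)/24 - sum(t^3-t)/48 = 3900/24 - 36/48 = 161.75.
        z = (W - E[W]) / sqrt(Var[W]) = (37 - 39) / 12.7181 = -0.1573.
        Two-sided p = 2*Phi(z) = 0.875043.
Step 6: alpha = 0.05. fail to reject H0.

W+ = 37, W- = 41, W = min = 37, p = 0.875043, fail to reject H0.


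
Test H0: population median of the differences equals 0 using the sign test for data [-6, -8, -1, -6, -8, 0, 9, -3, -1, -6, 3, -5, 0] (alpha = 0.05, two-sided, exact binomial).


Step 1: Discard zero differences. Original n = 13; n_eff = number of nonzero differences = 11.
Nonzero differences (with sign): -6, -8, -1, -6, -8, +9, -3, -1, -6, +3, -5
Step 2: Count signs: positive = 2, negative = 9.
Step 3: Under H0: P(positive) = 0.5, so the number of positives S ~ Bin(11, 0.5).
Step 4: Two-sided exact p-value = sum of Bin(11,0.5) probabilities at or below the observed probability = 0.065430.
Step 5: alpha = 0.05. fail to reject H0.

n_eff = 11, pos = 2, neg = 9, p = 0.065430, fail to reject H0.


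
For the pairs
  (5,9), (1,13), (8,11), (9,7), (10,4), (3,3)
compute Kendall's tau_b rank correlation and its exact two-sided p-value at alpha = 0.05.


Step 1: Enumerate the 15 unordered pairs (i,j) with i<j and classify each by sign(x_j-x_i) * sign(y_j-y_i).
  (1,2):dx=-4,dy=+4->D; (1,3):dx=+3,dy=+2->C; (1,4):dx=+4,dy=-2->D; (1,5):dx=+5,dy=-5->D
  (1,6):dx=-2,dy=-6->C; (2,3):dx=+7,dy=-2->D; (2,4):dx=+8,dy=-6->D; (2,5):dx=+9,dy=-9->D
  (2,6):dx=+2,dy=-10->D; (3,4):dx=+1,dy=-4->D; (3,5):dx=+2,dy=-7->D; (3,6):dx=-5,dy=-8->C
  (4,5):dx=+1,dy=-3->D; (4,6):dx=-6,dy=-4->C; (5,6):dx=-7,dy=-1->C
Step 2: C = 5, D = 10, total pairs = 15.
Step 3: tau = (C - D)/(n(n-1)/2) = (5 - 10)/15 = -0.333333.
Step 4: Exact two-sided p-value (enumerate n! = 720 permutations of y under H0): p = 0.469444.
Step 5: alpha = 0.05. fail to reject H0.

tau_b = -0.3333 (C=5, D=10), p = 0.469444, fail to reject H0.


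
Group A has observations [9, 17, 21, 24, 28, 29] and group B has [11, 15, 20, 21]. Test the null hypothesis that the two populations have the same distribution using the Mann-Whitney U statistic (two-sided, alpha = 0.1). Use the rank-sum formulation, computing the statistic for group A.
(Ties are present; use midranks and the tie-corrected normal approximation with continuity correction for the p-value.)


Step 1: Combine and sort all 10 observations; assign midranks.
sorted (value, group): (9,X), (11,Y), (15,Y), (17,X), (20,Y), (21,X), (21,Y), (24,X), (28,X), (29,X)
ranks: 9->1, 11->2, 15->3, 17->4, 20->5, 21->6.5, 21->6.5, 24->8, 28->9, 29->10
Step 2: Rank sum for X: R1 = 1 + 4 + 6.5 + 8 + 9 + 10 = 38.5.
Step 3: U_X = R1 - n1(n1+1)/2 = 38.5 - 6*7/2 = 38.5 - 21 = 17.5.
       U_Y = n1*n2 - U_X = 24 - 17.5 = 6.5.
Step 4: Ties are present, so use the tie-corrected normal approximation (with continuity correction) for the p-value.
Step 5: p-value = 0.284958; compare to alpha = 0.1. fail to reject H0.

U_X = 17.5, p = 0.284958, fail to reject H0 at alpha = 0.1.


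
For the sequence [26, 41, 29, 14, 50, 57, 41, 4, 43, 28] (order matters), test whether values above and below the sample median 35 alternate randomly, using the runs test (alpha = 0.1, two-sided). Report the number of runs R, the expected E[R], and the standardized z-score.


Step 1: Compute median = 35; label A = above, B = below.
Labels in order: BABBAAABAB  (n_A = 5, n_B = 5)
Step 2: Count runs R = 7.
Step 3: Under H0 (random ordering), E[R] = 2*n_A*n_B/(n_A+n_B) + 1 = 2*5*5/10 + 1 = 6.0000.
        Var[R] = 2*n_A*n_B*(2*n_A*n_B - n_A - n_B) / ((n_A+n_B)^2 * (n_A+n_B-1)) = 2000/900 = 2.2222.
        SD[R] = 1.4907.
Step 4: Continuity-corrected z = (R - 0.5 - E[R]) / SD[R] = (7 - 0.5 - 6.0000) / 1.4907 = 0.3354.
Step 5: Two-sided p-value via normal approximation = 2*(1 - Phi(|z|)) = 0.737316.
Step 6: alpha = 0.1. fail to reject H0.

R = 7, z = 0.3354, p = 0.737316, fail to reject H0.


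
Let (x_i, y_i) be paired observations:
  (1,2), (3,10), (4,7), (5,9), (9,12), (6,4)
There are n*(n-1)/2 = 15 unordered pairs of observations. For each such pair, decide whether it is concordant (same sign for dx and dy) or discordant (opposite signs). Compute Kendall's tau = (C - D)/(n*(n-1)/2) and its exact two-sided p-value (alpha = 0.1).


Step 1: Enumerate the 15 unordered pairs (i,j) with i<j and classify each by sign(x_j-x_i) * sign(y_j-y_i).
  (1,2):dx=+2,dy=+8->C; (1,3):dx=+3,dy=+5->C; (1,4):dx=+4,dy=+7->C; (1,5):dx=+8,dy=+10->C
  (1,6):dx=+5,dy=+2->C; (2,3):dx=+1,dy=-3->D; (2,4):dx=+2,dy=-1->D; (2,5):dx=+6,dy=+2->C
  (2,6):dx=+3,dy=-6->D; (3,4):dx=+1,dy=+2->C; (3,5):dx=+5,dy=+5->C; (3,6):dx=+2,dy=-3->D
  (4,5):dx=+4,dy=+3->C; (4,6):dx=+1,dy=-5->D; (5,6):dx=-3,dy=-8->C
Step 2: C = 10, D = 5, total pairs = 15.
Step 3: tau = (C - D)/(n(n-1)/2) = (10 - 5)/15 = 0.333333.
Step 4: Exact two-sided p-value (enumerate n! = 720 permutations of y under H0): p = 0.469444.
Step 5: alpha = 0.1. fail to reject H0.

tau_b = 0.3333 (C=10, D=5), p = 0.469444, fail to reject H0.


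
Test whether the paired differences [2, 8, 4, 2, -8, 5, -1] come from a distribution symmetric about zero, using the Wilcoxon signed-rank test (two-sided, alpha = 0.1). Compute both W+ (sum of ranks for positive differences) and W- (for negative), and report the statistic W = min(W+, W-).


Step 1: Drop any zero differences (none here) and take |d_i|.
|d| = [2, 8, 4, 2, 8, 5, 1]
Step 2: Midrank |d_i| (ties get averaged ranks).
ranks: |2|->2.5, |8|->6.5, |4|->4, |2|->2.5, |8|->6.5, |5|->5, |1|->1
Step 3: Attach original signs; sum ranks with positive sign and with negative sign.
W+ = 2.5 + 6.5 + 4 + 2.5 + 5 = 20.5
W- = 6.5 + 1 = 7.5
(Check: W+ + W- = 28 should equal n(n+1)/2 = 28.)
Step 4: Test statistic W = min(W+, W-) = 7.5.
Step 5: Ties in |d|, so use the tie-corrected normal approximation.
        E[W] = n(n+1)/4 = 7*8/4 = 14.
        Tie groups: |d|=2 (t=2), |d|=8 (t=2); sum(t^3 - t) = 12.
        Var[W] = n(n+1)(2n+1)/24 - sum(t^3-t)/48 = 840/24 - 12/48 = 34.75.
        z = (W - E[W]) / sqrt(Var[W]) = (7.5 - 14) / 5.8949 = -1.1026.
        Two-sided p = 2*Phi(z) = 0.270181.
Step 6: alpha = 0.1. fail to reject H0.

W+ = 20.5, W- = 7.5, W = min = 7.5, p = 0.270181, fail to reject H0.


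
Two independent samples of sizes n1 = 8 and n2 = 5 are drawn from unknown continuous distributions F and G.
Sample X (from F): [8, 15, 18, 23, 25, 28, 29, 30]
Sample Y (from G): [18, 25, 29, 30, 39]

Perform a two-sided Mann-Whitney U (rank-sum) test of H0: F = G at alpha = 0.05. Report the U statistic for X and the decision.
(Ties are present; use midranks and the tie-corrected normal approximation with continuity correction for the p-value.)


Step 1: Combine and sort all 13 observations; assign midranks.
sorted (value, group): (8,X), (15,X), (18,X), (18,Y), (23,X), (25,X), (25,Y), (28,X), (29,X), (29,Y), (30,X), (30,Y), (39,Y)
ranks: 8->1, 15->2, 18->3.5, 18->3.5, 23->5, 25->6.5, 25->6.5, 28->8, 29->9.5, 29->9.5, 30->11.5, 30->11.5, 39->13
Step 2: Rank sum for X: R1 = 1 + 2 + 3.5 + 5 + 6.5 + 8 + 9.5 + 11.5 = 47.
Step 3: U_X = R1 - n1(n1+1)/2 = 47 - 8*9/2 = 47 - 36 = 11.
       U_Y = n1*n2 - U_X = 40 - 11 = 29.
Step 4: Ties are present, so use the tie-corrected normal approximation (with continuity correction) for the p-value.
Step 5: p-value = 0.210874; compare to alpha = 0.05. fail to reject H0.

U_X = 11, p = 0.210874, fail to reject H0 at alpha = 0.05.


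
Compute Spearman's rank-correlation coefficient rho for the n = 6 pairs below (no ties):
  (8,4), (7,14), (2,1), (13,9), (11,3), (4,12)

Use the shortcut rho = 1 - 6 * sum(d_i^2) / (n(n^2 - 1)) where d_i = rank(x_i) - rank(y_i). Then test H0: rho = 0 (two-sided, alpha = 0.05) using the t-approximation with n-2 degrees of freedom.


Step 1: Rank x and y separately (midranks; no ties here).
rank(x): 8->4, 7->3, 2->1, 13->6, 11->5, 4->2
rank(y): 4->3, 14->6, 1->1, 9->4, 3->2, 12->5
Step 2: d_i = R_x(i) - R_y(i); compute d_i^2.
  (4-3)^2=1, (3-6)^2=9, (1-1)^2=0, (6-4)^2=4, (5-2)^2=9, (2-5)^2=9
sum(d^2) = 32.
Step 3: rho = 1 - 6*32 / (6*(6^2 - 1)) = 1 - 192/210 = 0.085714.
Step 4: Under H0, t = rho * sqrt((n-2)/(1-rho^2)) = 0.1721 ~ t(4).
Step 5: Two-sided p-value from the t-distribution with 4 df = 0.871743.
Step 6: alpha = 0.05. fail to reject H0.

rho = 0.0857, p = 0.871743, fail to reject H0 at alpha = 0.05.


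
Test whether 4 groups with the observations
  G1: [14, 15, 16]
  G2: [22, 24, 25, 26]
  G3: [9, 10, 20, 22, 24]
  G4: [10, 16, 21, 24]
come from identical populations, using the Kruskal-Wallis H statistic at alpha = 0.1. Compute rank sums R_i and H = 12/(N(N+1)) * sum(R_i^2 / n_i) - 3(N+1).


Step 1: Combine all N = 16 observations and assign midranks.
sorted (value, group, rank): (9,G3,1), (10,G3,2.5), (10,G4,2.5), (14,G1,4), (15,G1,5), (16,G1,6.5), (16,G4,6.5), (20,G3,8), (21,G4,9), (22,G2,10.5), (22,G3,10.5), (24,G2,13), (24,G3,13), (24,G4,13), (25,G2,15), (26,G2,16)
Step 2: Sum ranks within each group.
R_1 = 15.5 (n_1 = 3)
R_2 = 54.5 (n_2 = 4)
R_3 = 35 (n_3 = 5)
R_4 = 31 (n_4 = 4)
Step 3: H = 12/(N(N+1)) * sum(R_i^2/n_i) - 3(N+1)
     = 12/(16*17) * (15.5^2/3 + 54.5^2/4 + 35^2/5 + 31^2/4) - 3*17
     = 0.044118 * 1307.9 - 51
     = 6.701287.
Step 4: Ties present; correction factor C = 1 - 42/(16^3 - 16) = 0.989706. Corrected H = 6.701287 / 0.989706 = 6.770988.
Step 5: Under H0, H ~ chi^2(3); p-value = 0.079567.
Step 6: alpha = 0.1. reject H0.

H = 6.7710, df = 3, p = 0.079567, reject H0.


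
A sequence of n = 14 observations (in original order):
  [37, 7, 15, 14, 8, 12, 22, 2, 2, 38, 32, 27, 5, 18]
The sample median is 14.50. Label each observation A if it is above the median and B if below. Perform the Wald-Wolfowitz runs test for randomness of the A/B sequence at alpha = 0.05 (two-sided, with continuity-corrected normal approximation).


Step 1: Compute median = 14.50; label A = above, B = below.
Labels in order: ABABBBABBAAABA  (n_A = 7, n_B = 7)
Step 2: Count runs R = 9.
Step 3: Under H0 (random ordering), E[R] = 2*n_A*n_B/(n_A+n_B) + 1 = 2*7*7/14 + 1 = 8.0000.
        Var[R] = 2*n_A*n_B*(2*n_A*n_B - n_A - n_B) / ((n_A+n_B)^2 * (n_A+n_B-1)) = 8232/2548 = 3.2308.
        SD[R] = 1.7974.
Step 4: Continuity-corrected z = (R - 0.5 - E[R]) / SD[R] = (9 - 0.5 - 8.0000) / 1.7974 = 0.2782.
Step 5: Two-sided p-value via normal approximation = 2*(1 - Phi(|z|)) = 0.780879.
Step 6: alpha = 0.05. fail to reject H0.

R = 9, z = 0.2782, p = 0.780879, fail to reject H0.


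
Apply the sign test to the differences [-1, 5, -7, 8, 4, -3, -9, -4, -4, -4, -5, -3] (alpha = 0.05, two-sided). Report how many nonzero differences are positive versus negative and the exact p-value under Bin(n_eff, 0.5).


Step 1: Discard zero differences. Original n = 12; n_eff = number of nonzero differences = 12.
Nonzero differences (with sign): -1, +5, -7, +8, +4, -3, -9, -4, -4, -4, -5, -3
Step 2: Count signs: positive = 3, negative = 9.
Step 3: Under H0: P(positive) = 0.5, so the number of positives S ~ Bin(12, 0.5).
Step 4: Two-sided exact p-value = sum of Bin(12,0.5) probabilities at or below the observed probability = 0.145996.
Step 5: alpha = 0.05. fail to reject H0.

n_eff = 12, pos = 3, neg = 9, p = 0.145996, fail to reject H0.


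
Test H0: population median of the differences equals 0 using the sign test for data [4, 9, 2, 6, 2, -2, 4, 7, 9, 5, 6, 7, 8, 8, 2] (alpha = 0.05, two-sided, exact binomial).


Step 1: Discard zero differences. Original n = 15; n_eff = number of nonzero differences = 15.
Nonzero differences (with sign): +4, +9, +2, +6, +2, -2, +4, +7, +9, +5, +6, +7, +8, +8, +2
Step 2: Count signs: positive = 14, negative = 1.
Step 3: Under H0: P(positive) = 0.5, so the number of positives S ~ Bin(15, 0.5).
Step 4: Two-sided exact p-value = sum of Bin(15,0.5) probabilities at or below the observed probability = 0.000977.
Step 5: alpha = 0.05. reject H0.

n_eff = 15, pos = 14, neg = 1, p = 0.000977, reject H0.


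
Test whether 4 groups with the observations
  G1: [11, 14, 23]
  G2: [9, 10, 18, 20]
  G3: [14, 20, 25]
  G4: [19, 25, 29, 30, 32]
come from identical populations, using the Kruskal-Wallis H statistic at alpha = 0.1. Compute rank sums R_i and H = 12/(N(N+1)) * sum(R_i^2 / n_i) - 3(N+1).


Step 1: Combine all N = 15 observations and assign midranks.
sorted (value, group, rank): (9,G2,1), (10,G2,2), (11,G1,3), (14,G1,4.5), (14,G3,4.5), (18,G2,6), (19,G4,7), (20,G2,8.5), (20,G3,8.5), (23,G1,10), (25,G3,11.5), (25,G4,11.5), (29,G4,13), (30,G4,14), (32,G4,15)
Step 2: Sum ranks within each group.
R_1 = 17.5 (n_1 = 3)
R_2 = 17.5 (n_2 = 4)
R_3 = 24.5 (n_3 = 3)
R_4 = 60.5 (n_4 = 5)
Step 3: H = 12/(N(N+1)) * sum(R_i^2/n_i) - 3(N+1)
     = 12/(15*16) * (17.5^2/3 + 17.5^2/4 + 24.5^2/3 + 60.5^2/5) - 3*16
     = 0.050000 * 1110.78 - 48
     = 7.538958.
Step 4: Ties present; correction factor C = 1 - 18/(15^3 - 15) = 0.994643. Corrected H = 7.538958 / 0.994643 = 7.579563.
Step 5: Under H0, H ~ chi^2(3); p-value = 0.055549.
Step 6: alpha = 0.1. reject H0.

H = 7.5796, df = 3, p = 0.055549, reject H0.


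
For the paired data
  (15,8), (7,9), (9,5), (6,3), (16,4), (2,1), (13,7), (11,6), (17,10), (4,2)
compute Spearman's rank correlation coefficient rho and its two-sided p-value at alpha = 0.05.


Step 1: Rank x and y separately (midranks; no ties here).
rank(x): 15->8, 7->4, 9->5, 6->3, 16->9, 2->1, 13->7, 11->6, 17->10, 4->2
rank(y): 8->8, 9->9, 5->5, 3->3, 4->4, 1->1, 7->7, 6->6, 10->10, 2->2
Step 2: d_i = R_x(i) - R_y(i); compute d_i^2.
  (8-8)^2=0, (4-9)^2=25, (5-5)^2=0, (3-3)^2=0, (9-4)^2=25, (1-1)^2=0, (7-7)^2=0, (6-6)^2=0, (10-10)^2=0, (2-2)^2=0
sum(d^2) = 50.
Step 3: rho = 1 - 6*50 / (10*(10^2 - 1)) = 1 - 300/990 = 0.696970.
Step 4: Under H0, t = rho * sqrt((n-2)/(1-rho^2)) = 2.7490 ~ t(8).
Step 5: Two-sided p-value from the t-distribution with 8 df = 0.025097.
Step 6: alpha = 0.05. reject H0.

rho = 0.6970, p = 0.025097, reject H0 at alpha = 0.05.


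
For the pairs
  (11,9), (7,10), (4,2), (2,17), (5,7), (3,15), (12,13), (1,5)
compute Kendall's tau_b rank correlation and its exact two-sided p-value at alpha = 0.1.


Step 1: Enumerate the 28 unordered pairs (i,j) with i<j and classify each by sign(x_j-x_i) * sign(y_j-y_i).
  (1,2):dx=-4,dy=+1->D; (1,3):dx=-7,dy=-7->C; (1,4):dx=-9,dy=+8->D; (1,5):dx=-6,dy=-2->C
  (1,6):dx=-8,dy=+6->D; (1,7):dx=+1,dy=+4->C; (1,8):dx=-10,dy=-4->C; (2,3):dx=-3,dy=-8->C
  (2,4):dx=-5,dy=+7->D; (2,5):dx=-2,dy=-3->C; (2,6):dx=-4,dy=+5->D; (2,7):dx=+5,dy=+3->C
  (2,8):dx=-6,dy=-5->C; (3,4):dx=-2,dy=+15->D; (3,5):dx=+1,dy=+5->C; (3,6):dx=-1,dy=+13->D
  (3,7):dx=+8,dy=+11->C; (3,8):dx=-3,dy=+3->D; (4,5):dx=+3,dy=-10->D; (4,6):dx=+1,dy=-2->D
  (4,7):dx=+10,dy=-4->D; (4,8):dx=-1,dy=-12->C; (5,6):dx=-2,dy=+8->D; (5,7):dx=+7,dy=+6->C
  (5,8):dx=-4,dy=-2->C; (6,7):dx=+9,dy=-2->D; (6,8):dx=-2,dy=-10->C; (7,8):dx=-11,dy=-8->C
Step 2: C = 15, D = 13, total pairs = 28.
Step 3: tau = (C - D)/(n(n-1)/2) = (15 - 13)/28 = 0.071429.
Step 4: Exact two-sided p-value (enumerate n! = 40320 permutations of y under H0): p = 0.904861.
Step 5: alpha = 0.1. fail to reject H0.

tau_b = 0.0714 (C=15, D=13), p = 0.904861, fail to reject H0.


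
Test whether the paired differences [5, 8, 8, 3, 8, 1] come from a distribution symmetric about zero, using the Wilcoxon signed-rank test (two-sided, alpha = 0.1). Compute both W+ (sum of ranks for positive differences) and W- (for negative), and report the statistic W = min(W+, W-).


Step 1: Drop any zero differences (none here) and take |d_i|.
|d| = [5, 8, 8, 3, 8, 1]
Step 2: Midrank |d_i| (ties get averaged ranks).
ranks: |5|->3, |8|->5, |8|->5, |3|->2, |8|->5, |1|->1
Step 3: Attach original signs; sum ranks with positive sign and with negative sign.
W+ = 3 + 5 + 5 + 2 + 5 + 1 = 21
W- = 0 = 0
(Check: W+ + W- = 21 should equal n(n+1)/2 = 21.)
Step 4: Test statistic W = min(W+, W-) = 0.
Step 5: Ties in |d|, so use the tie-corrected normal approximation.
        E[W] = n(n+1)/4 = 6*7/4 = 10.5.
        Tie groups: |d|=8 (t=3); sum(t^3 - t) = 24.
        Var[W] = n(n+1)(2n+1)/24 - sum(t^3-t)/48 = 546/24 - 24/48 = 22.25.
        z = (W - E[W]) / sqrt(Var[W]) = (0 - 10.5) / 4.7170 = -2.2260.
        Two-sided p = 2*Phi(z) = 0.026014.
Step 6: alpha = 0.1. reject H0.

W+ = 21, W- = 0, W = min = 0, p = 0.026014, reject H0.


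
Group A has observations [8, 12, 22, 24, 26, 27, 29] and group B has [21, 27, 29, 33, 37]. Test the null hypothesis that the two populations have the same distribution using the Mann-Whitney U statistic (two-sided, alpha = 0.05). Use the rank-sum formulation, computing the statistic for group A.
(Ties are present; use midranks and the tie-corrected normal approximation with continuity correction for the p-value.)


Step 1: Combine and sort all 12 observations; assign midranks.
sorted (value, group): (8,X), (12,X), (21,Y), (22,X), (24,X), (26,X), (27,X), (27,Y), (29,X), (29,Y), (33,Y), (37,Y)
ranks: 8->1, 12->2, 21->3, 22->4, 24->5, 26->6, 27->7.5, 27->7.5, 29->9.5, 29->9.5, 33->11, 37->12
Step 2: Rank sum for X: R1 = 1 + 2 + 4 + 5 + 6 + 7.5 + 9.5 = 35.
Step 3: U_X = R1 - n1(n1+1)/2 = 35 - 7*8/2 = 35 - 28 = 7.
       U_Y = n1*n2 - U_X = 35 - 7 = 28.
Step 4: Ties are present, so use the tie-corrected normal approximation (with continuity correction) for the p-value.
Step 5: p-value = 0.103164; compare to alpha = 0.05. fail to reject H0.

U_X = 7, p = 0.103164, fail to reject H0 at alpha = 0.05.


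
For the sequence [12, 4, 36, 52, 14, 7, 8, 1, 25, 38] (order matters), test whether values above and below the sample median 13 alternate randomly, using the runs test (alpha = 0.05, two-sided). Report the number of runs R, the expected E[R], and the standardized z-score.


Step 1: Compute median = 13; label A = above, B = below.
Labels in order: BBAAABBBAA  (n_A = 5, n_B = 5)
Step 2: Count runs R = 4.
Step 3: Under H0 (random ordering), E[R] = 2*n_A*n_B/(n_A+n_B) + 1 = 2*5*5/10 + 1 = 6.0000.
        Var[R] = 2*n_A*n_B*(2*n_A*n_B - n_A - n_B) / ((n_A+n_B)^2 * (n_A+n_B-1)) = 2000/900 = 2.2222.
        SD[R] = 1.4907.
Step 4: Continuity-corrected z = (R + 0.5 - E[R]) / SD[R] = (4 + 0.5 - 6.0000) / 1.4907 = -1.0062.
Step 5: Two-sided p-value via normal approximation = 2*(1 - Phi(|z|)) = 0.314305.
Step 6: alpha = 0.05. fail to reject H0.

R = 4, z = -1.0062, p = 0.314305, fail to reject H0.


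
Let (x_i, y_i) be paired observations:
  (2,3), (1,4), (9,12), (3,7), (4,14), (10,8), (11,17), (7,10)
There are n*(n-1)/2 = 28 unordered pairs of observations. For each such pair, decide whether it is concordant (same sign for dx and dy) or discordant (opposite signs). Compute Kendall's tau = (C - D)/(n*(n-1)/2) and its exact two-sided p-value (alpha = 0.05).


Step 1: Enumerate the 28 unordered pairs (i,j) with i<j and classify each by sign(x_j-x_i) * sign(y_j-y_i).
  (1,2):dx=-1,dy=+1->D; (1,3):dx=+7,dy=+9->C; (1,4):dx=+1,dy=+4->C; (1,5):dx=+2,dy=+11->C
  (1,6):dx=+8,dy=+5->C; (1,7):dx=+9,dy=+14->C; (1,8):dx=+5,dy=+7->C; (2,3):dx=+8,dy=+8->C
  (2,4):dx=+2,dy=+3->C; (2,5):dx=+3,dy=+10->C; (2,6):dx=+9,dy=+4->C; (2,7):dx=+10,dy=+13->C
  (2,8):dx=+6,dy=+6->C; (3,4):dx=-6,dy=-5->C; (3,5):dx=-5,dy=+2->D; (3,6):dx=+1,dy=-4->D
  (3,7):dx=+2,dy=+5->C; (3,8):dx=-2,dy=-2->C; (4,5):dx=+1,dy=+7->C; (4,6):dx=+7,dy=+1->C
  (4,7):dx=+8,dy=+10->C; (4,8):dx=+4,dy=+3->C; (5,6):dx=+6,dy=-6->D; (5,7):dx=+7,dy=+3->C
  (5,8):dx=+3,dy=-4->D; (6,7):dx=+1,dy=+9->C; (6,8):dx=-3,dy=+2->D; (7,8):dx=-4,dy=-7->C
Step 2: C = 22, D = 6, total pairs = 28.
Step 3: tau = (C - D)/(n(n-1)/2) = (22 - 6)/28 = 0.571429.
Step 4: Exact two-sided p-value (enumerate n! = 40320 permutations of y under H0): p = 0.061012.
Step 5: alpha = 0.05. fail to reject H0.

tau_b = 0.5714 (C=22, D=6), p = 0.061012, fail to reject H0.


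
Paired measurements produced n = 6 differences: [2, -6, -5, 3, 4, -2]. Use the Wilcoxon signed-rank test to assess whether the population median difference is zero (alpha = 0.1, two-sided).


Step 1: Drop any zero differences (none here) and take |d_i|.
|d| = [2, 6, 5, 3, 4, 2]
Step 2: Midrank |d_i| (ties get averaged ranks).
ranks: |2|->1.5, |6|->6, |5|->5, |3|->3, |4|->4, |2|->1.5
Step 3: Attach original signs; sum ranks with positive sign and with negative sign.
W+ = 1.5 + 3 + 4 = 8.5
W- = 6 + 5 + 1.5 = 12.5
(Check: W+ + W- = 21 should equal n(n+1)/2 = 21.)
Step 4: Test statistic W = min(W+, W-) = 8.5.
Step 5: Ties in |d|, so use the tie-corrected normal approximation.
        E[W] = n(n+1)/4 = 6*7/4 = 10.5.
        Tie groups: |d|=2 (t=2); sum(t^3 - t) = 6.
        Var[W] = n(n+1)(2n+1)/24 - sum(t^3-t)/48 = 546/24 - 6/48 = 22.625.
        z = (W - E[W]) / sqrt(Var[W]) = (8.5 - 10.5) / 4.7566 = -0.4205.
        Two-sided p = 2*Phi(z) = 0.674142.
Step 6: alpha = 0.1. fail to reject H0.

W+ = 8.5, W- = 12.5, W = min = 8.5, p = 0.674142, fail to reject H0.


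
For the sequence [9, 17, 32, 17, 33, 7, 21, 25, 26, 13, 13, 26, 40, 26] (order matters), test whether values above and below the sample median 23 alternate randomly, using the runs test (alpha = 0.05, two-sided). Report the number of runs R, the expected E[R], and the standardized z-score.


Step 1: Compute median = 23; label A = above, B = below.
Labels in order: BBABABBAABBAAA  (n_A = 7, n_B = 7)
Step 2: Count runs R = 8.
Step 3: Under H0 (random ordering), E[R] = 2*n_A*n_B/(n_A+n_B) + 1 = 2*7*7/14 + 1 = 8.0000.
        Var[R] = 2*n_A*n_B*(2*n_A*n_B - n_A - n_B) / ((n_A+n_B)^2 * (n_A+n_B-1)) = 8232/2548 = 3.2308.
        SD[R] = 1.7974.
Step 4: R = E[R], so z = 0 with no continuity correction.
Step 5: Two-sided p-value via normal approximation = 2*(1 - Phi(|z|)) = 1.000000.
Step 6: alpha = 0.05. fail to reject H0.

R = 8, z = 0.0000, p = 1.000000, fail to reject H0.


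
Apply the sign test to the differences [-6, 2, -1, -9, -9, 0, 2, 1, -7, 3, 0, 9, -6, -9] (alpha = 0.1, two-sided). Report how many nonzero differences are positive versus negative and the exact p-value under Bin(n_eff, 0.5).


Step 1: Discard zero differences. Original n = 14; n_eff = number of nonzero differences = 12.
Nonzero differences (with sign): -6, +2, -1, -9, -9, +2, +1, -7, +3, +9, -6, -9
Step 2: Count signs: positive = 5, negative = 7.
Step 3: Under H0: P(positive) = 0.5, so the number of positives S ~ Bin(12, 0.5).
Step 4: Two-sided exact p-value = sum of Bin(12,0.5) probabilities at or below the observed probability = 0.774414.
Step 5: alpha = 0.1. fail to reject H0.

n_eff = 12, pos = 5, neg = 7, p = 0.774414, fail to reject H0.


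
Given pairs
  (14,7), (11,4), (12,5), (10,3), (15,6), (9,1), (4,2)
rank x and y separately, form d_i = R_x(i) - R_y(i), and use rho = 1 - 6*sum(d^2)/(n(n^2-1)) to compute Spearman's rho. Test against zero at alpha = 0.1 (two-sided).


Step 1: Rank x and y separately (midranks; no ties here).
rank(x): 14->6, 11->4, 12->5, 10->3, 15->7, 9->2, 4->1
rank(y): 7->7, 4->4, 5->5, 3->3, 6->6, 1->1, 2->2
Step 2: d_i = R_x(i) - R_y(i); compute d_i^2.
  (6-7)^2=1, (4-4)^2=0, (5-5)^2=0, (3-3)^2=0, (7-6)^2=1, (2-1)^2=1, (1-2)^2=1
sum(d^2) = 4.
Step 3: rho = 1 - 6*4 / (7*(7^2 - 1)) = 1 - 24/336 = 0.928571.
Step 4: Under H0, t = rho * sqrt((n-2)/(1-rho^2)) = 5.5943 ~ t(5).
Step 5: Two-sided p-value from the t-distribution with 5 df = 0.002519.
Step 6: alpha = 0.1. reject H0.

rho = 0.9286, p = 0.002519, reject H0 at alpha = 0.1.


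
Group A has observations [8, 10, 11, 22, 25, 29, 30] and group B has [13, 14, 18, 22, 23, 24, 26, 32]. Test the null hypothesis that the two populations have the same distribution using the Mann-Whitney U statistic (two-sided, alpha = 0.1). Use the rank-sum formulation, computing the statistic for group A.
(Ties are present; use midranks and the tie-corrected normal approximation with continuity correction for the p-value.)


Step 1: Combine and sort all 15 observations; assign midranks.
sorted (value, group): (8,X), (10,X), (11,X), (13,Y), (14,Y), (18,Y), (22,X), (22,Y), (23,Y), (24,Y), (25,X), (26,Y), (29,X), (30,X), (32,Y)
ranks: 8->1, 10->2, 11->3, 13->4, 14->5, 18->6, 22->7.5, 22->7.5, 23->9, 24->10, 25->11, 26->12, 29->13, 30->14, 32->15
Step 2: Rank sum for X: R1 = 1 + 2 + 3 + 7.5 + 11 + 13 + 14 = 51.5.
Step 3: U_X = R1 - n1(n1+1)/2 = 51.5 - 7*8/2 = 51.5 - 28 = 23.5.
       U_Y = n1*n2 - U_X = 56 - 23.5 = 32.5.
Step 4: Ties are present, so use the tie-corrected normal approximation (with continuity correction) for the p-value.
Step 5: p-value = 0.643132; compare to alpha = 0.1. fail to reject H0.

U_X = 23.5, p = 0.643132, fail to reject H0 at alpha = 0.1.


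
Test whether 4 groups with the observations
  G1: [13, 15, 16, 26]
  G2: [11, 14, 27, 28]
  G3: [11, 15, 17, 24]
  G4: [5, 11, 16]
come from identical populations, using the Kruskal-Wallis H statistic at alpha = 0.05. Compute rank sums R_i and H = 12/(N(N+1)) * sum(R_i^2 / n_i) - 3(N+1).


Step 1: Combine all N = 15 observations and assign midranks.
sorted (value, group, rank): (5,G4,1), (11,G2,3), (11,G3,3), (11,G4,3), (13,G1,5), (14,G2,6), (15,G1,7.5), (15,G3,7.5), (16,G1,9.5), (16,G4,9.5), (17,G3,11), (24,G3,12), (26,G1,13), (27,G2,14), (28,G2,15)
Step 2: Sum ranks within each group.
R_1 = 35 (n_1 = 4)
R_2 = 38 (n_2 = 4)
R_3 = 33.5 (n_3 = 4)
R_4 = 13.5 (n_4 = 3)
Step 3: H = 12/(N(N+1)) * sum(R_i^2/n_i) - 3(N+1)
     = 12/(15*16) * (35^2/4 + 38^2/4 + 33.5^2/4 + 13.5^2/3) - 3*16
     = 0.050000 * 1008.56 - 48
     = 2.428125.
Step 4: Ties present; correction factor C = 1 - 36/(15^3 - 15) = 0.989286. Corrected H = 2.428125 / 0.989286 = 2.454422.
Step 5: Under H0, H ~ chi^2(3); p-value = 0.483584.
Step 6: alpha = 0.05. fail to reject H0.

H = 2.4544, df = 3, p = 0.483584, fail to reject H0.
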